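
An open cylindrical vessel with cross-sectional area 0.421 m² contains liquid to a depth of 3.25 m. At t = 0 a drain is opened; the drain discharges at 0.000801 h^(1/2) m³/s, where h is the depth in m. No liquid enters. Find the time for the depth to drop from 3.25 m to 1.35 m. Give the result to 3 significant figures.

With no inflow, A dh/dt = −0.000801 √h.
Separate and integrate: 2(√h − √h₀) = −(0.000801/A) t.
t = 2A(√h₀ − √h)/0.000801 = 2·0.421·(√3.25 − √1.35)/0.000801
  = 0.84200 × (1.8028 − 1.1619) / 0.000801 = 673.68 s.

674 s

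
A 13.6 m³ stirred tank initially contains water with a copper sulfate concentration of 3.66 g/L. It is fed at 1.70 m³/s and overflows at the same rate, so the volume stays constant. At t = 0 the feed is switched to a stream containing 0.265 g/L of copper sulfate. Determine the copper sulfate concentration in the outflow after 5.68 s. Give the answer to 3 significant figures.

Mass balance on the solute (V constant): V dC/dt = Q(C_in − C).
So dC/dt = (C_in − C)/τ with τ = V/Q = 13.6/1.70 = 8.0000 s.
Solution: C(t) = C_in + (C₀ − C_in) e^(−t/τ).
C(5.68) = 0.265 + (3.66 − 0.265)·e^(−5.68/8.0000) = 0.265 + (3.3950)·0.49164 = 1.9341 g/L.

1.93 g/L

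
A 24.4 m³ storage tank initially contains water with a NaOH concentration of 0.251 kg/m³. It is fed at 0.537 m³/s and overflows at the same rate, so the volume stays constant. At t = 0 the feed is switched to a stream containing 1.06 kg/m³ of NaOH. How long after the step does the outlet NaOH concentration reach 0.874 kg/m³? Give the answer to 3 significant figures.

66.8 s

Species balance: V dC/dt = Q(C_in − C) ⇒ τ = V/Q = 45.438 s.
C(t) = C_in + (C₀ − C_in) e^(−t/τ). Set C = 0.874 and solve for t:
e^(−t/τ) = (C − C_in)/(C₀ − C_in) = (0.874 − 1.06)/(0.251 − 1.06) = 0.22991
t = −τ ln(…) = 45.438 × 1.4701 = 66.796 s.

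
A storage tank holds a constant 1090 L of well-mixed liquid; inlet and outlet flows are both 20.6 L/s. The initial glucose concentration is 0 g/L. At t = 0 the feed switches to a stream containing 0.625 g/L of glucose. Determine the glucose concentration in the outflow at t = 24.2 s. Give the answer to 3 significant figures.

Accumulation = in − out for the solute gives V dC/dt = Q(C_in − C).
Time constant τ = V/Q = 1090/20.6 = 52.913 s.
This is linear first-order; C(t) = C_in + (C₀ − C_in) e^(−t/τ).
C(24.2) = 0.625 + (0 − 0.625)·e^(−24.2/52.913) = 0.625 + (-0.62500)·0.63295 = 0.22940 g/L.

0.229 g/L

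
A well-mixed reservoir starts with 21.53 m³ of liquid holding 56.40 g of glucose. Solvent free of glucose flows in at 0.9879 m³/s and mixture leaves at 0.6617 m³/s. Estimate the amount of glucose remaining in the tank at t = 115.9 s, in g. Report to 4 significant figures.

7.214 g

Total volume: dV/dt = Q_in − Q_out = 0.326200 m³/s, so V(t) = 21.53 + 0.326200 t and V(115.9) = 59.3366 m³.
Species balance (pure solvent in): dm/dt = −Q_out · m/V(t).
dm/m = −Q_out dt/(V₀ + 0.326200 t); integrating gives ln(m/m₀) = −(Q_out/(Q_in−Q_out)) ln(V/V₀).
m = m₀ (V₀/V)^(Q_out/(Q_in−Q_out)) = 56.40 × (21.53/59.3366)^(2.02851) = 7.21389 g.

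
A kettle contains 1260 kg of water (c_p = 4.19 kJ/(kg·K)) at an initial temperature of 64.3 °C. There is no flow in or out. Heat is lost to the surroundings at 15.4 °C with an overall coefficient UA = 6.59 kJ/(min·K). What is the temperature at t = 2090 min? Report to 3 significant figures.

M c_p dT/dt = −UA(T − T_amb).
dT/dt = (T_ss − T)/τ with T_ss = T_amb = 15.400 °C, τ = M c_p/UA = 1260·4.19/6.59 = 801.12 min.
This is linear first-order; T(t) = T_ss + (T₀ − T_ss) e^(−t/τ).
T(2090) = 15.400 + (48.900)·0.073620 = 19.000 °C.

19.0 °C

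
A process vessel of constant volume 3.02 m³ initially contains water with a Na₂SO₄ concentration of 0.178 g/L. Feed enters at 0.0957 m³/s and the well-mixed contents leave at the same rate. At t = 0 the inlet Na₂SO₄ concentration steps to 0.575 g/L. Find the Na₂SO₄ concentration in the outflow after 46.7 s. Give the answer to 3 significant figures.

Transient balance on the dissolved component: V dC/dt = Q(C_in − C).
Time constant τ = V/Q = 3.02/0.0957 = 31.557 s.
Solution: C(t) = C_in + (C₀ − C_in) e^(−t/τ).
C(46.7) = 0.575 + (0.178 − 0.575)·e^(−46.7/31.557) = 0.575 + (-0.39700)·0.22767 = 0.48462 g/L.

0.485 g/L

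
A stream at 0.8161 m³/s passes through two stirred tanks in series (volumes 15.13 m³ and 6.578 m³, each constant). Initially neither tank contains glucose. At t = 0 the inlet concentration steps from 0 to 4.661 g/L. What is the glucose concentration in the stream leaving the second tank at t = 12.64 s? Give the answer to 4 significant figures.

1.238 g/L

Each tank obeys Vᵢ dCᵢ/dt = Q(Cᵢ₋₁ − Cᵢ), so τᵢ = Vᵢ/Q.
τ₁ = 15.13/0.8161 = 18.5394 s; τ₂ = 6.578/0.8161 = 8.06029 s.
Solving the cascade with C₁(0)=C₂(0)=0 gives C₂(t) = C_in[1 − (τ₁ e^(−t/τ₁) − τ₂ e^(−t/τ₂))/(τ₁ − τ₂)].
At t = 12.64: e^(−t/τ₁) = 0.505710, e^(−t/τ₂) = 0.208424.
C₂ = 4.661·[1 − (18.5394·0.505710 − 8.06029·0.208424)/(10.4791)] = 4.661·0.265624 = 1.23807 g/L.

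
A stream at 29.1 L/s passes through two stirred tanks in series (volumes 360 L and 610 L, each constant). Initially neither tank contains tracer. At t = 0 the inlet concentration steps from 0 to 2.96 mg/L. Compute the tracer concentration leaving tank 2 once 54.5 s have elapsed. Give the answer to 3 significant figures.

2.48 mg/L

Time constants: τᵢ = Vᵢ/Q for each well-mixed tank.
τ₁ = 360/29.1 = 12.371 s; τ₂ = 610/29.1 = 20.962 s.
Tank 1: C₁ = C_in(1 − e^(−t/τ₁)). Tank 2 (τ₁ ≠ τ₂): C₂ = C_in[1 − (τ₁ e^(−t/τ₁) − τ₂ e^(−t/τ₂))/(τ₁ − τ₂)].
At t = 54.5: e^(−t/τ₁) = 0.012211, e^(−t/τ₂) = 0.074280.
C₂ = 2.96·[1 − (12.371·0.012211 − 20.962·0.074280)/(-8.5911)] = 2.96·0.83634 = 2.4756 mg/L.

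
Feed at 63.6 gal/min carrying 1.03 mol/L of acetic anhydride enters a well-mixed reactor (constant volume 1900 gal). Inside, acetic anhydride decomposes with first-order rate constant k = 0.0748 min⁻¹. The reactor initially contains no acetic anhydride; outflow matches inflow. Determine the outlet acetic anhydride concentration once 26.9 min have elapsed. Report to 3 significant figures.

Species balance: V dC/dt = Q C_in − Q C − k V C.
dC/dt = (Q/V) C_in − (Q/V + k) C; effective rate a = Q/V + k = 0.033474 + 0.0748 = 0.10827 min⁻¹.
C_ss = Q C_in/(Q + kV) = 0.31843 mol/L; C(t) = C_ss + (C₀ − C_ss) e^(−a t).
C(26.9) = 0.31843 + (-0.31843)·e^(−0.10827·26.9) = 0.31843 + (-0.31843)·0.054336 = 0.30113 mol/L.

0.301 mol/L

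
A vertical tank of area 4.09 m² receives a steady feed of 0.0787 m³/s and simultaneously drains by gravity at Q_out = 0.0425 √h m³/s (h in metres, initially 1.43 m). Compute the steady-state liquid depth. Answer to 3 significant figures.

Accumulation of liquid (constant cross-section A): A dh/dt = Q_in − 0.0425 √h. At steady state dh/dt = 0:
Q_in = 0.0425 √h_ss ⇒ √h_ss = 0.0787/0.0425 = 1.8518.
h_ss = 1.8518² = 3.4290 m. (Since h₀ = 1.43 m < h_ss, the level will rise toward this value.)

3.43 m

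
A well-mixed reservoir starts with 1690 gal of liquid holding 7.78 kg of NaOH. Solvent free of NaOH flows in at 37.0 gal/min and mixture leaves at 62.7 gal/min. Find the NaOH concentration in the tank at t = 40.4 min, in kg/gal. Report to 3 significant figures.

Total volume: dV/dt = Q_in − Q_out = -25.700 gal/min, so V(t) = 1690 − 25.700 t and V(40.4) = 651.72 gal.
No NaOH enters, so dm/dt = −Q_out · (m/V).
Separate: dm/m = −Q_out dt/V(t) ⇒ ln(m/m₀) = −(Q_out/(Q_in−Q_out)) ln(V/V₀).
m = m₀ (V₀/V)^(Q_out/(Q_in−Q_out)) = 7.78 × (1690/651.72)^(-2.4397) = 0.76098 kg.
C = m/V = 0.76098/651.72 = 0.0011677 kg/gal.

0.00117 kg/gal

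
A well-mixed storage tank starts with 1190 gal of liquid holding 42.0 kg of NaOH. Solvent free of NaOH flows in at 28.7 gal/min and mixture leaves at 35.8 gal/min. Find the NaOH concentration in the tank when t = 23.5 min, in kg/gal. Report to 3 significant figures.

Let m(t) be the amount of NaOH. Volume: V(t) = V₀ + (Q_in − Q_out) t = 1190 − 7.1000 t; V(23.5) = 1023.2 gal.
Species balance (pure solvent in): dm/dt = −Q_out · m/V(t).
Separate: dm/m = −Q_out dt/V(t) ⇒ ln(m/m₀) = −(Q_out/(Q_in−Q_out)) ln(V/V₀).
m = m₀ (V₀/V)^(Q_out/(Q_in−Q_out)) = 42.0 × (1190/1023.2)^(-5.0423) = 19.608 kg.
C = m/V = 19.608/1023.2 = 0.019165 kg/gal.

0.0192 kg/gal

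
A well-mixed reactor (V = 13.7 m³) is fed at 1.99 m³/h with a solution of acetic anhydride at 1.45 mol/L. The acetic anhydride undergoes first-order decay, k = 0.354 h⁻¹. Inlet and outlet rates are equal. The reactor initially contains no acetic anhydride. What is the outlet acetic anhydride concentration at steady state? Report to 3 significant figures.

Accumulation = in − out − consumed: V dC/dt = Q C_in − Q C − k V C.
At steady state: 0 = Q C_in − (Q + kV) C_ss, so C_ss = Q C_in/(Q + kV).
C_ss = 1.99·1.45/(1.99 + 0.354·13.7) = 2.8855/6.8398 = 0.42187 mol/L.

0.422 mol/L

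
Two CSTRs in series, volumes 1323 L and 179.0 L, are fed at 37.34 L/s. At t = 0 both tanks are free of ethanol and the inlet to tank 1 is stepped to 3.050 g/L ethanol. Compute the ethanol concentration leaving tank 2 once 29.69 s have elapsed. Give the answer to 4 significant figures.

Species balance on tank i: dCᵢ/dt = (Cᵢ₋₁ − Cᵢ)/τᵢ with τᵢ = Vᵢ/Q.
τ₁ = 1323/37.34 = 35.4312 s; τ₂ = 179.0/37.34 = 4.79379 s.
Tank 1: C₁ = C_in(1 − e^(−t/τ₁)). Tank 2 (τ₁ ≠ τ₂): C₂ = C_in[1 − (τ₁ e^(−t/τ₁) − τ₂ e^(−t/τ₂))/(τ₁ − τ₂)].
At t = 29.69: e^(−t/τ₁) = 0.432591, e^(−t/τ₂) = 0.00204280.
C₂ = 3.050·[1 − (35.4312·0.432591 − 4.79379·0.00204280)/(30.6374)] = 3.050·0.500042 = 1.52513 g/L.

1.525 g/L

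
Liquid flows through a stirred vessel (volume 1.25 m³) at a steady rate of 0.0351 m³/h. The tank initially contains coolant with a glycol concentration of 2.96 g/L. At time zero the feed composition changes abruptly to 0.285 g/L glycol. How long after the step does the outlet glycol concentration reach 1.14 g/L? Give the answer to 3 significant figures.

40.6 h

Species balance on the tank: V dC/dt = Q(C_in − C), so τ = V/Q = 35.613 h.
C(t) = C_in + (C₀ − C_in) e^(−t/τ). Set C = 1.14 and solve for t:
e^(−t/τ) = (C − C_in)/(C₀ − C_in) = (1.14 − 0.285)/(2.96 − 0.285) = 0.31963
t = −τ ln(…) = 35.613 × 1.1406 = 40.620 h.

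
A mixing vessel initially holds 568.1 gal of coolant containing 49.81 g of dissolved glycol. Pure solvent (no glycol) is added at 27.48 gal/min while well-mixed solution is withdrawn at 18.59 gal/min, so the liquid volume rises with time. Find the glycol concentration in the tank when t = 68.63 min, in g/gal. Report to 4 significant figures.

Let m(t) be the amount of glycol. Volume: V(t) = V₀ + (Q_in − Q_out) t = 568.1 + 8.89000 t; V(68.63) = 1178.22 gal.
Solute balance: dm/dt = 0 − Q_out C = −Q_out m/V(t).
Separate: dm/m = −Q_out dt/V(t) ⇒ ln(m/m₀) = −(Q_out/(Q_in−Q_out)) ln(V/V₀).
m = m₀ (V₀/V)^(Q_out/(Q_in−Q_out)) = 49.81 × (568.1/1178.22)^(2.09111) = 10.8355 g.
C = m/V = 10.8355/1178.22 = 0.00919647 g/gal.

0.009196 g/gal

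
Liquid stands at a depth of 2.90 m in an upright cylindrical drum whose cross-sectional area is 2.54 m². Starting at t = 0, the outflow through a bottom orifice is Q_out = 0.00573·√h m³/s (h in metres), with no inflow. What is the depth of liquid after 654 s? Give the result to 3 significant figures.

With no inflow, A dh/dt = −0.00573 √h.
Separate and integrate: 2(√h − √h₀) = −(0.00573/A) t.
√h = √2.90 − 0.00573·654/(2·2.54) = 1.7029 − 0.73768 = 0.96526.
h = 0.96526² = 0.93172 m.

0.932 m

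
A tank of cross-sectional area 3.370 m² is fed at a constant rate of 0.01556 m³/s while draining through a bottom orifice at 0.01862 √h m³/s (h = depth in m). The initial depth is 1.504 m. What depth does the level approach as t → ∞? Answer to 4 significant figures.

A dh/dt = Q_in − 0.01862 √h. Steady state requires inflow = outflow:
Q_in = 0.01862 √h_ss ⇒ √h_ss = 0.01556/0.01862 = 0.835661.
h_ss = 0.835661² = 0.698329 m. (Since h₀ = 1.504 m > h_ss, the level will fall toward this value.)

0.6983 m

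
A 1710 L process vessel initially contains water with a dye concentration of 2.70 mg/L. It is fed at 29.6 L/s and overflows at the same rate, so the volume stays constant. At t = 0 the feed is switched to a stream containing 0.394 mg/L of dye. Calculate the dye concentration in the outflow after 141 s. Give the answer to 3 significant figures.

Unsteady species balance (constant V, well mixed): V dC/dt = Q(C_in − C).
So dC/dt = (C_in − C)/τ with τ = V/Q = 1710/29.6 = 57.770 s.
Solution: C(t) = C_in + (C₀ − C_in) e^(−t/τ).
C(141) = 0.394 + (2.70 − 0.394)·e^(−141/57.770) = 0.394 + (2.3060)·0.087100 = 0.59485 mg/L.

0.595 mg/L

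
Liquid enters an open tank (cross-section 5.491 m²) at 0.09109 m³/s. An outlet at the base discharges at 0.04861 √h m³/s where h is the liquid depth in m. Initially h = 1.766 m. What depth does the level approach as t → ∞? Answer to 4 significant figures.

3.511 m

Level balance: A dh/dt = 0.09109 − 0.04861 √h. Setting dh/dt = 0:
Q_in = 0.04861 √h_ss ⇒ √h_ss = 0.09109/0.04861 = 1.87389.
h_ss = 1.87389² = 3.51148 m. (Since h₀ = 1.766 m < h_ss, the level will rise toward this value.)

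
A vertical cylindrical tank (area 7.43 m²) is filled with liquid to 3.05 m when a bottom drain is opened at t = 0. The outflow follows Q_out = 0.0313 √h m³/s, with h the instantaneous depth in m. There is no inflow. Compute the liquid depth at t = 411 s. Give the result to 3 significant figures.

0.776 m

A dh/dt = −Q_out = −0.0313 √h.
∫ h^(−1/2) dh = −(0.0313/A) ∫ dt, giving 2√h = 2√h₀ − (0.0313/A) t.
√h = √3.05 − 0.0313·411/(2·7.43) = 1.7464 − 0.86570 = 0.88073.
h = 0.88073² = 0.77568 m.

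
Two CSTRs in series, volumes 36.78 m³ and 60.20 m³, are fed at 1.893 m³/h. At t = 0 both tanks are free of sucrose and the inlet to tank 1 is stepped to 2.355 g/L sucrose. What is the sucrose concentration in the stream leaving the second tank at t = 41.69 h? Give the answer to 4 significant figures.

Time constants: τᵢ = Vᵢ/Q for each well-mixed tank.
τ₁ = 36.78/1.893 = 19.4295 h; τ₂ = 60.20/1.893 = 31.8014 h.
Solving the cascade with C₁(0)=C₂(0)=0 gives C₂(t) = C_in[1 − (τ₁ e^(−t/τ₁) − τ₂ e^(−t/τ₂))/(τ₁ − τ₂)].
At t = 41.69: e^(−t/τ₁) = 0.116985, e^(−t/τ₂) = 0.269564.
C₂ = 2.355·[1 − (19.4295·0.116985 − 31.8014·0.269564)/(-12.3719)] = 2.355·0.490818 = 1.15588 g/L.

1.156 g/L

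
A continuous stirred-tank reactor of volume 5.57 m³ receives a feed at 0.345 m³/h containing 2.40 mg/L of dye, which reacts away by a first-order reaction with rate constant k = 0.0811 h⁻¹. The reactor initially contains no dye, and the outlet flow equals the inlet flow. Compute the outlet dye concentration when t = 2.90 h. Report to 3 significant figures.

V dC/dt = Q(C_in − C) − k V C.
This is linear with rate a = Q/V + k = 0.14304 h⁻¹.
C_ss = Q C_in/(Q + kV) = 1.0393 mg/L; C(t) = C_ss + (C₀ − C_ss) e^(−a t).
C(2.90) = 1.0393 + (-1.0393)·e^(−0.14304·2.90) = 1.0393 + (-1.0393)·0.66046 = 0.35286 mg/L.

0.353 mg/L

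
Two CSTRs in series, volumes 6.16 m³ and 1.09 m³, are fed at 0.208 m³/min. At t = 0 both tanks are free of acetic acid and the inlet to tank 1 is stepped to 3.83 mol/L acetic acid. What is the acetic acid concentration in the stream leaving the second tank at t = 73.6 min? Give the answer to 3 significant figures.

3.44 mol/L

Species balance on tank i: dCᵢ/dt = (Cᵢ₋₁ − Cᵢ)/τᵢ with τᵢ = Vᵢ/Q.
τ₁ = 6.16/0.208 = 29.615 min; τ₂ = 1.09/0.208 = 5.2404 min.
Tank 1: C₁ = C_in(1 − e^(−t/τ₁)). Tank 2 (τ₁ ≠ τ₂): C₂ = C_in[1 − (τ₁ e^(−t/τ₁) − τ₂ e^(−t/τ₂))/(τ₁ − τ₂)].
At t = 73.6: e^(−t/τ₁) = 0.083309, e^(−t/τ₂) = 7.9512e-07.
C₂ = 3.83·[1 − (29.615·0.083309 − 5.2404·7.9512e-07)/(24.375)] = 3.83·0.89878 = 3.4423 mol/L.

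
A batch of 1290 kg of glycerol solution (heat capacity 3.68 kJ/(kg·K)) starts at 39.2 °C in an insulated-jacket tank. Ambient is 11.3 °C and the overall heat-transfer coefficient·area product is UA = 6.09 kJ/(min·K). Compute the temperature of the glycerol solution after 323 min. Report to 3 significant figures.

29.7 °C

Heat balance on the well-mixed liquid: M c_p dT/dt = −UA(T − T_amb).
dT/dt = (T_ss − T)/τ with T_ss = T_amb = 11.300 °C, τ = M c_p/UA = 1290·3.68/6.09 = 779.51 min.
This is linear first-order; T(t) = T_ss + (T₀ − T_ss) e^(−t/τ).
T(323) = 11.300 + (27.900)·0.66076 = 29.735 °C.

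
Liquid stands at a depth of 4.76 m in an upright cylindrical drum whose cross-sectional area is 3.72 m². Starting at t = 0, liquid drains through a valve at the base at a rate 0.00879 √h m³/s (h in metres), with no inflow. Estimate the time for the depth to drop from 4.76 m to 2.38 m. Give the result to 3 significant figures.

A dh/dt = −Q_out = −0.00879 √h.
∫ h^(−1/2) dh = −(0.00879/A) ∫ dt, giving 2√h = 2√h₀ − (0.00879/A) t.
t = 2A(√h₀ − √h)/0.00879 = 2·3.72·(√4.76 − √2.38)/0.00879
  = 7.4400 × (2.1817 − 1.5427) / 0.00879 = 540.87 s.

541 s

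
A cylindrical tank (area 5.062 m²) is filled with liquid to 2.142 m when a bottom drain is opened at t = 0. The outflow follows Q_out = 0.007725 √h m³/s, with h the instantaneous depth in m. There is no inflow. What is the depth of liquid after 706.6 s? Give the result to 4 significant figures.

0.8545 m

Volume balance on the tank: A dh/dt = −0.007725 √h.
Separate and integrate: 2(√h − √h₀) = −(0.007725/A) t.
√h = √2.142 − 0.007725·706.6/(2·5.062) = 1.46356 − 0.539163 = 0.924394.
h = 0.924394² = 0.854505 m.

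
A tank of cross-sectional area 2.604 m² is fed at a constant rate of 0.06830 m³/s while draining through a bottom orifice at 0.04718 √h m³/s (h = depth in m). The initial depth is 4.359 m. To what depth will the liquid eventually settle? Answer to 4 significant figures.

Unsteady balance on liquid volume: A dh/dt = Q_in − 0.04718 √h. At steady state dh/dt = 0:
Q_in = 0.04718 √h_ss ⇒ √h_ss = 0.06830/0.04718 = 1.44765.
h_ss = 1.44765² = 2.09568 m. (Since h₀ = 4.359 m > h_ss, the level will fall toward this value.)

2.096 m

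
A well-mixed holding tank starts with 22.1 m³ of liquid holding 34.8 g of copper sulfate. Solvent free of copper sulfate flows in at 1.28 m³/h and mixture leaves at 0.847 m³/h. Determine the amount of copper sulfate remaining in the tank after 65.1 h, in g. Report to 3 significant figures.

6.97 g

Total volume: dV/dt = Q_in − Q_out = 0.43300 m³/h, so V(t) = 22.1 + 0.43300 t and V(65.1) = 50.288 m³.
Species balance (pure solvent in): dm/dt = −Q_out · m/V(t).
dm/m = −Q_out dt/(V₀ + 0.43300 t); integrating gives ln(m/m₀) = −(Q_out/(Q_in−Q_out)) ln(V/V₀).
m = m₀ (V₀/V)^(Q_out/(Q_in−Q_out)) = 34.8 × (22.1/50.288)^(1.9561) = 6.9678 g.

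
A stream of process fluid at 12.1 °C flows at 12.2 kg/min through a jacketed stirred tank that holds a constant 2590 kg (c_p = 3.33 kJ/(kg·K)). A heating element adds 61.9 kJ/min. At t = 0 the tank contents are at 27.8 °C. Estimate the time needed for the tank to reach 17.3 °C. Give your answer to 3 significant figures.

287 min

M c_p dT/dt = ṁ c_p (T_in − T) + Q̇.
τ = M/ṁ = 212.30 min; T_ss = T_in + Q̇/(ṁ c_p) = 13.624 °C.
T(t) = T_ss + (T₀ − T_ss) e^(−t/τ). Set T = 17.3:
e^(−t/τ) = (17.3 − 13.624)/(27.8 − 13.624) = 0.25933
t = −212.30 · ln(0.25933) = 286.53 min.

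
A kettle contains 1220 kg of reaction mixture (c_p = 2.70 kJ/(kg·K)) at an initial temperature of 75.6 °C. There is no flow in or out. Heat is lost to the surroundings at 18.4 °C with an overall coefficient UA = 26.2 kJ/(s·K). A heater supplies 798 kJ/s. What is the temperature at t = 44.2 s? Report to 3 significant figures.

M c_p dT/dt = −UA(T − T_amb) + Q̇.
dT/dt = (T_ss − T)/τ with T_ss = T_amb + Q̇/UA = 18.4 + 798/26.2 = 48.858 °C, τ = M c_p/UA = 1220·2.70/26.2 = 125.73 s.
Solution: T(t) = T_ss + (T₀ − T_ss) e^(−t/τ).
T(44.2) = 48.858 + (26.742)·0.70359 = 67.673 °C.

67.7 °C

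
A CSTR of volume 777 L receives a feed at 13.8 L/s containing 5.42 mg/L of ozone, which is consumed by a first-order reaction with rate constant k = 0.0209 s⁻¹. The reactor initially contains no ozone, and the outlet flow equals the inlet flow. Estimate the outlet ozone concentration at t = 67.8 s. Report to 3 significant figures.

2.31 mg/L

Species balance: V dC/dt = Q C_in − Q C − k V C.
This is linear with rate a = Q/V + k = 0.038661 s⁻¹.
C_ss = Q C_in/(Q + kV) = 2.4899 mg/L; C(t) = C_ss + (C₀ − C_ss) e^(−a t).
C(67.8) = 2.4899 + (-2.4899)·e^(−0.038661·67.8) = 2.4899 + (-2.4899)·0.072716 = 2.3089 mg/L.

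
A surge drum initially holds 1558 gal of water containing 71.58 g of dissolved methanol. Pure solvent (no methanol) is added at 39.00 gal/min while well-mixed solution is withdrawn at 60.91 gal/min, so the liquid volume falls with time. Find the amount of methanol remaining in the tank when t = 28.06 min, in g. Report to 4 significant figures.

17.74 g

Total volume: dV/dt = Q_in − Q_out = -21.9100 gal/min, so V(t) = 1558 − 21.9100 t and V(28.06) = 943.205 gal.
Species balance (pure solvent in): dm/dt = −Q_out · m/V(t).
dm/m = −Q_out dt/(V₀ − 21.9100 t); integrating gives ln(m/m₀) = −(Q_out/(Q_in−Q_out)) ln(V/V₀).
m = m₀ (V₀/V)^(Q_out/(Q_in−Q_out)) = 71.58 × (1558/943.205)^(-2.78001) = 17.7361 g.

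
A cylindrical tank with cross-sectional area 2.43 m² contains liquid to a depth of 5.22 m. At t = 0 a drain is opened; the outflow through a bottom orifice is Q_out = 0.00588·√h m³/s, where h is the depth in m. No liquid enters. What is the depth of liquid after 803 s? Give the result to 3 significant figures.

Unsteady balance on liquid volume: A dh/dt = −0.00588 √h.
Separate and integrate: 2(√h − √h₀) = −(0.00588/A) t.
√h = √5.22 − 0.00588·803/(2·2.43) = 2.2847 − 0.97153 = 1.3132.
h = 1.3132² = 1.7245 m.

1.72 m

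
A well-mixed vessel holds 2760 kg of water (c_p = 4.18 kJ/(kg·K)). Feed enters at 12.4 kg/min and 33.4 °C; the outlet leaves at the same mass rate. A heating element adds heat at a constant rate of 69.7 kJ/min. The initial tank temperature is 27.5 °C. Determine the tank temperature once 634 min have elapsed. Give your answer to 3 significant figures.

M c_p dT/dt = ṁ c_p (T_in − T) + Q̇.
τ = M/ṁ = 222.58 min; T_ss = T_in + Q̇/(ṁ c_p) = 33.4 + 69.7/(12.4·4.18) = 34.745 °C.
This is linear first-order; T(t) = T_ss + (T₀ − T_ss) e^(−t/τ).
T(634) = 34.745 + (-7.2447)·e^(−634/222.58) = 34.745 + (-7.2447)·0.057937 = 34.325 °C.

34.3 °C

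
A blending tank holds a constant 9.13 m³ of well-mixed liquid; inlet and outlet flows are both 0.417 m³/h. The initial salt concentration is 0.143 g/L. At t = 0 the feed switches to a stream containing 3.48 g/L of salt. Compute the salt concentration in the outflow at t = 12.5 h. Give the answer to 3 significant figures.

Species balance on the tank: V dC/dt = Q(C_in − C).
Rewrite as dC/dt + C/τ = C_in/τ, τ = V/Q = 21.894 h.
Integrating: C(t) = C_in + (C₀ − C_in) e^(−t/τ).
C(12.5) = 3.48 + (0.143 − 3.48)·e^(−12.5/21.894) = 3.48 + (-3.3370)·0.56501 = 1.5946 g/L.

1.59 g/L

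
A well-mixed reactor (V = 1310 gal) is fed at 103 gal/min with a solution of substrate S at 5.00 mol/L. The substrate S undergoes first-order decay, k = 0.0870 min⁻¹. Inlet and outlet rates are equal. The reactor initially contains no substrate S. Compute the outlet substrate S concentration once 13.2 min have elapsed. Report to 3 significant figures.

2.11 mol/L

Accumulation = in − out − consumed: V dC/dt = Q C_in − Q C − k V C.
dC/dt = (Q/V) C_in − (Q/V + k) C; effective rate a = Q/V + k = 0.078626 + 0.0870 = 0.16563 min⁻¹.
C_ss = Q C_in/(Q + kV) = 2.3736 mol/L; C(t) = C_ss + (C₀ − C_ss) e^(−a t).
C(13.2) = 2.3736 + (-2.3736)·e^(−0.16563·13.2) = 2.3736 + (-2.3736)·0.11234 = 2.1070 mol/L.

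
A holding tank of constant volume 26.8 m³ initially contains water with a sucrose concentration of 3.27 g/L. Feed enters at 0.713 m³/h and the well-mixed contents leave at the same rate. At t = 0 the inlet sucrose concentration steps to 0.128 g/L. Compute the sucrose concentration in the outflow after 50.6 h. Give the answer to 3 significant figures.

0.946 g/L

Species balance on the tank: V dC/dt = Q(C_in − C).
Time constant τ = V/Q = 26.8/0.713 = 37.588 h.
This is linear first-order; C(t) = C_in + (C₀ − C_in) e^(−t/τ).
C(50.6) = 0.128 + (3.27 − 0.128)·e^(−50.6/37.588) = 0.128 + (3.1420)·0.26023 = 0.94564 g/L.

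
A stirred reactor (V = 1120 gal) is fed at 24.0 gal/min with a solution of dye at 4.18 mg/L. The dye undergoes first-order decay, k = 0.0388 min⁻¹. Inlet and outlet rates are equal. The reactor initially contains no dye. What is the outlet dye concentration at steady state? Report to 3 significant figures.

V dC/dt = Q(C_in − C) − k V C.
Steady state (dC/dt = 0): C_ss = Q C_in/(Q + kV) = C_in/(1 + kV/Q).
C_ss = 24.0·4.18/(24.0 + 0.0388·1120) = 100.32/67.456 = 1.4872 mg/L.

1.49 mg/L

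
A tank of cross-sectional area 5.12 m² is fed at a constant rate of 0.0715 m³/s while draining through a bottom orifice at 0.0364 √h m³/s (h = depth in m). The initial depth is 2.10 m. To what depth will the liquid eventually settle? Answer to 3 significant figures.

Mass balance (ρ constant): A dh/dt = Q_in − 0.0364 √h. At steady state dh/dt = 0:
Q_in = 0.0364 √h_ss ⇒ √h_ss = 0.0715/0.0364 = 1.9643.
h_ss = 1.9643² = 3.8584 m. (Since h₀ = 2.10 m < h_ss, the level will rise toward this value.)

3.86 m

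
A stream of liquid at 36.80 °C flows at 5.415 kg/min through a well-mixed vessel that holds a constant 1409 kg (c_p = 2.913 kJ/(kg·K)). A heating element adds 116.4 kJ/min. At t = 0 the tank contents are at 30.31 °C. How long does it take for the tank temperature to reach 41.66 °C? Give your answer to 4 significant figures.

M c_p dT/dt = ṁ c_p (T_in − T) + Q̇.
τ = M/ṁ = 260.203 min; T_ss = T_in + Q̇/(ṁ c_p) = 44.1793 °C.
T(t) = T_ss + (T₀ − T_ss) e^(−t/τ). Set T = 41.66:
e^(−t/τ) = (41.66 − 44.1793)/(30.31 − 44.1793) = 0.181645
t = −260.203 · ln(0.181645) = 443.829 min.

443.8 min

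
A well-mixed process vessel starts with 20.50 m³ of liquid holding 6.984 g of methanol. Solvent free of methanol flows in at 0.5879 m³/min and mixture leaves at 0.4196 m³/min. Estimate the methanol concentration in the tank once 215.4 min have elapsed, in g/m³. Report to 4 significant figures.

Let m(t) be the amount of methanol. Volume: V(t) = V₀ + (Q_in − Q_out) t = 20.50 + 0.168300 t; V(215.4) = 56.7518 m³.
Solute balance: dm/dt = 0 − Q_out C = −Q_out m/V(t).
dm/m = −Q_out dt/(V₀ + 0.168300 t); integrating gives ln(m/m₀) = −(Q_out/(Q_in−Q_out)) ln(V/V₀).
m = m₀ (V₀/V)^(Q_out/(Q_in−Q_out)) = 6.984 × (20.50/56.7518)^(2.49317) = 0.551520 g.
C = m/V = 0.551520/56.7518 = 0.00971810 g/m³.

0.009718 g/m³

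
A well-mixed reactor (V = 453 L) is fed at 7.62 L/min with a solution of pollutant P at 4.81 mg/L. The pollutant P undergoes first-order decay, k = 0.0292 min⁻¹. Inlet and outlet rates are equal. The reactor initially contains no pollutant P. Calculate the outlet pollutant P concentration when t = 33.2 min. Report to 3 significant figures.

1.38 mg/L

Species balance: V dC/dt = Q C_in − Q C − k V C.
dC/dt = (Q/V) C_in − (Q/V + k) C; effective rate a = Q/V + k = 0.016821 + 0.0292 = 0.046021 min⁻¹.
C_ss = Q C_in/(Q + kV) = 1.7581 mg/L; C(t) = C_ss + (C₀ − C_ss) e^(−a t).
C(33.2) = 1.7581 + (-1.7581)·e^(−0.046021·33.2) = 1.7581 + (-1.7581)·0.21699 = 1.3766 mg/L.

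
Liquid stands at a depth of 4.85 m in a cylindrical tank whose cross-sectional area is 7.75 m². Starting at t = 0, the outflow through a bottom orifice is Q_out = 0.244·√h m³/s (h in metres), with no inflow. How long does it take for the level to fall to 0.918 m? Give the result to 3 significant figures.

With no inflow, A dh/dt = −0.244 √h.
Separate and integrate: 2(√h − √h₀) = −(0.244/A) t.
t = 2A(√h₀ − √h)/0.244 = 2·7.75·(√4.85 − √0.918)/0.244
  = 15.500 × (2.2023 − 0.95812) / 0.244 = 79.034 s.

79.0 s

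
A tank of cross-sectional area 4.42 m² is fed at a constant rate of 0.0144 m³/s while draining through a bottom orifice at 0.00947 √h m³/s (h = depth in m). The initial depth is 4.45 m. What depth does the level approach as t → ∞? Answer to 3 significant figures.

Unsteady balance on liquid volume: A dh/dt = Q_in − 0.00947 √h. At steady state dh/dt = 0:
Q_in = 0.00947 √h_ss ⇒ √h_ss = 0.0144/0.00947 = 1.5206.
h_ss = 1.5206² = 2.3122 m. (Since h₀ = 4.45 m > h_ss, the level will fall toward this value.)

2.31 m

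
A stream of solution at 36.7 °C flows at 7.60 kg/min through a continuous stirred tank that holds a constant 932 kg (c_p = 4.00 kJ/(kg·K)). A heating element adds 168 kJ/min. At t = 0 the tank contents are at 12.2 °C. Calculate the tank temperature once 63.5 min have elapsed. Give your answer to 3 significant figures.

24.3 °C

M c_p dT/dt = ṁ c_p (T_in − T) + Q̇.
τ = M/ṁ = 122.63 min; T_ss = T_in + Q̇/(ṁ c_p) = 36.7 + 168/(7.60·4.00) = 42.226 °C.
T approaches T_ss exponentially: T(t) = T_ss + (T₀ − T_ss) e^(−t/τ).
T(63.5) = 42.226 + (-30.026)·e^(−63.5/122.63) = 42.226 + (-30.026)·0.59582 = 24.336 °C.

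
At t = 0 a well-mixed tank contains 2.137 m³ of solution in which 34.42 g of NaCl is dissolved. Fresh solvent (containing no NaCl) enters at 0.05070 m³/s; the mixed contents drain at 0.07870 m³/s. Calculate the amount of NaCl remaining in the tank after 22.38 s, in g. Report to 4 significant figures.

12.98 g

Let m(t) be the amount of NaCl. Volume: V(t) = V₀ + (Q_in − Q_out) t = 2.137 − 0.0280000 t; V(22.38) = 1.51036 m³.
No NaCl enters, so dm/dt = −Q_out · (m/V).
Separate: dm/m = −Q_out dt/V(t) ⇒ ln(m/m₀) = −(Q_out/(Q_in−Q_out)) ln(V/V₀).
m = m₀ (V₀/V)^(Q_out/(Q_in−Q_out)) = 34.42 × (2.137/1.51036)^(-2.81071) = 12.9768 g.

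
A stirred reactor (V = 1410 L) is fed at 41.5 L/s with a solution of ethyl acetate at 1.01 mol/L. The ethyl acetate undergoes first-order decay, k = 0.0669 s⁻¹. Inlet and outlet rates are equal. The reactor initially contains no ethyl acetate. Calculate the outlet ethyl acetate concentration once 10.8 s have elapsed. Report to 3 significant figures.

0.200 mol/L

Species balance: V dC/dt = Q C_in − Q C − k V C.
This is linear with rate a = Q/V + k = 0.096333 s⁻¹.
C_ss = Q C_in/(Q + kV) = 0.30859 mol/L; C(t) = C_ss + (C₀ − C_ss) e^(−a t).
C(10.8) = 0.30859 + (-0.30859)·e^(−0.096333·10.8) = 0.30859 + (-0.30859)·0.35332 = 0.19956 mol/L.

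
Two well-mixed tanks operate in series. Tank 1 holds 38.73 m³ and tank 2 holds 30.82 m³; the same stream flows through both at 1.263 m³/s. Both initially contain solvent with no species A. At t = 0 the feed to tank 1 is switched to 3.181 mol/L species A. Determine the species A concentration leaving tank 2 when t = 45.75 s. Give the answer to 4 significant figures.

Species balance on tank i: dCᵢ/dt = (Cᵢ₋₁ − Cᵢ)/τᵢ with τᵢ = Vᵢ/Q.
τ₁ = 38.73/1.263 = 30.6651 s; τ₂ = 30.82/1.263 = 24.4022 s.
Solving the cascade with C₁(0)=C₂(0)=0 gives C₂(t) = C_in[1 − (τ₁ e^(−t/τ₁) − τ₂ e^(−t/τ₂))/(τ₁ − τ₂)].
At t = 45.75: e^(−t/τ₁) = 0.224939, e^(−t/τ₂) = 0.153381.
C₂ = 3.181·[1 − (30.6651·0.224939 − 24.4022·0.153381)/(6.26287)] = 3.181·0.496246 = 1.57856 mol/L.

1.579 mol/L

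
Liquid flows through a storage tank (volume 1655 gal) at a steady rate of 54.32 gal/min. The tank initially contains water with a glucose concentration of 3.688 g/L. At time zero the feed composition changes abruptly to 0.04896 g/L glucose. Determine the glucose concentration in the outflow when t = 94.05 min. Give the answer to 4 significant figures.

0.2151 g/L

Species balance on the tank: V dC/dt = Q(C_in − C).
So dC/dt = (C_in − C)/τ with τ = V/Q = 1655/54.32 = 30.4676 min.
C approaches C_in exponentially: C(t) = C_in + (C₀ − C_in) e^(−t/τ).
C(94.05) = 0.04896 + (3.688 − 0.04896)·e^(−94.05/30.4676) = 0.04896 + (3.63904)·0.0456439 = 0.215060 g/L.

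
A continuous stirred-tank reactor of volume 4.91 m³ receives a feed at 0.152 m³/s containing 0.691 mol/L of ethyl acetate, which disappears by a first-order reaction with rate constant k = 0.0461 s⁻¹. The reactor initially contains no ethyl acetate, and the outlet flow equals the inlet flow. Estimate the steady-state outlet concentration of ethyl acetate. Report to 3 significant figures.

0.278 mol/L

V dC/dt = Q(C_in − C) − k V C.
Steady state (dC/dt = 0): C_ss = Q C_in/(Q + kV) = C_in/(1 + kV/Q).
C_ss = 0.152·0.691/(0.152 + 0.0461·4.91) = 0.10503/0.37835 = 0.27760 mol/L.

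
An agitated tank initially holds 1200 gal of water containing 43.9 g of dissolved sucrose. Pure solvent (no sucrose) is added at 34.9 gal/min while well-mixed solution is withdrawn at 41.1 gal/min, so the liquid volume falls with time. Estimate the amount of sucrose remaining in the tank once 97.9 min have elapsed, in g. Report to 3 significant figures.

Total volume: dV/dt = Q_in − Q_out = -6.2000 gal/min, so V(t) = 1200 − 6.2000 t and V(97.9) = 593.02 gal.
Species balance (pure solvent in): dm/dt = −Q_out · m/V(t).
dm/m = −Q_out dt/(V₀ − 6.2000 t); integrating gives ln(m/m₀) = −(Q_out/(Q_in−Q_out)) ln(V/V₀).
m = m₀ (V₀/V)^(Q_out/(Q_in−Q_out)) = 43.9 × (1200/593.02)^(-6.6290) = 0.41043 g.

0.410 g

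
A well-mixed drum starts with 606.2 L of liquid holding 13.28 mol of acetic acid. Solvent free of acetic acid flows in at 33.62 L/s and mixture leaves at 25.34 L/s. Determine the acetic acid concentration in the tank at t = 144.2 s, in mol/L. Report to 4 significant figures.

Let m(t) be the amount of acetic acid. Volume: V(t) = V₀ + (Q_in − Q_out) t = 606.2 + 8.28000 t; V(144.2) = 1800.18 L.
Species balance (pure solvent in): dm/dt = −Q_out · m/V(t).
Separate: dm/m = −Q_out dt/V(t) ⇒ ln(m/m₀) = −(Q_out/(Q_in−Q_out)) ln(V/V₀).
m = m₀ (V₀/V)^(Q_out/(Q_in−Q_out)) = 13.28 × (606.2/1800.18)^(3.06039) = 0.474850 mol.
C = m/V = 0.474850/1800.18 = 0.000263780 mol/L.

0.0002638 mol/L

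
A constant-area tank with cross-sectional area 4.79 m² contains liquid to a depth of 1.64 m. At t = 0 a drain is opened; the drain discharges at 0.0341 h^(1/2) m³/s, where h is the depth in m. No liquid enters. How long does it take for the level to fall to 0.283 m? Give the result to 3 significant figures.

210 s

A dh/dt = −Q_out = −0.0341 √h.
∫ h^(−1/2) dh = −(0.0341/A) ∫ dt, giving 2√h = 2√h₀ − (0.0341/A) t.
t = 2A(√h₀ − √h)/0.0341 = 2·4.79·(√1.64 − √0.283)/0.0341
  = 9.5800 × (1.2806 − 0.53198) / 0.0341 = 210.32 s.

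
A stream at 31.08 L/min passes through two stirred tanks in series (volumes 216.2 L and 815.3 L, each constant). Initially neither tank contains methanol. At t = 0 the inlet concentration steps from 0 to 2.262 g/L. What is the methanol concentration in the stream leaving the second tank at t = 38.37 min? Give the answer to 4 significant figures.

1.552 g/L

Each tank obeys Vᵢ dCᵢ/dt = Q(Cᵢ₋₁ − Cᵢ), so τᵢ = Vᵢ/Q.
τ₁ = 216.2/31.08 = 6.95624 min; τ₂ = 815.3/31.08 = 26.2323 min.
Solving the cascade with C₁(0)=C₂(0)=0 gives C₂(t) = C_in[1 − (τ₁ e^(−t/τ₁) − τ₂ e^(−t/τ₂))/(τ₁ − τ₂)].
At t = 38.37: e^(−t/τ₁) = 0.00402227, e^(−t/τ₂) = 0.231610.
C₂ = 2.262·[1 − (6.95624·0.00402227 − 26.2323·0.231610)/(-19.2761)] = 2.262·0.686259 = 1.55232 g/L.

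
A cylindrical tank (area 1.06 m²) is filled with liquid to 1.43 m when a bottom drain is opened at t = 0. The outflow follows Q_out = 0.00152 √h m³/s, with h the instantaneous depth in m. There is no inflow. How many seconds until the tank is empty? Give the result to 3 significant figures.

Accumulation of liquid (constant cross-section A): A dh/dt = −0.00152 √h.
∫ h^(−1/2) dh = −(0.00152/A) ∫ dt, giving 2√h = 2√h₀ − (0.00152/A) t.
Set h = 0: 2√h₀ = (0.00152/A) t_empty ⇒ t_empty = 2A√h₀/0.00152.
t_empty = 2·1.06·√1.43/0.00152 = 2.1200·1.1958/0.00152 = 1667.9 s.

1670 s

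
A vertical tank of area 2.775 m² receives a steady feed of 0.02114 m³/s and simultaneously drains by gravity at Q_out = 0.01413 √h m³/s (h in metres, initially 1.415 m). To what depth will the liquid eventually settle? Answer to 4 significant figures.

2.238 m

Level balance: A dh/dt = 0.02114 − 0.01413 √h. Setting dh/dt = 0:
Q_in = 0.01413 √h_ss ⇒ √h_ss = 0.02114/0.01413 = 1.49611.
h_ss = 1.49611² = 2.23834 m. (Since h₀ = 1.415 m < h_ss, the level will rise toward this value.)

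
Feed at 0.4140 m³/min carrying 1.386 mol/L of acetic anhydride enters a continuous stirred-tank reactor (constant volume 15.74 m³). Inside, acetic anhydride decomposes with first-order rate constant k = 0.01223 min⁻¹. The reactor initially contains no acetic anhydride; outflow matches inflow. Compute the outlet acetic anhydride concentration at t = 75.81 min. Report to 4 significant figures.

0.8951 mol/L

V dC/dt = Q(C_in − C) − k V C.
dC/dt = (Q/V) C_in − (Q/V + k) C; effective rate a = Q/V + k = 0.0263024 + 0.01223 = 0.0385324 min⁻¹.
C_ss = Q C_in/(Q + kV) = 0.946090 mol/L; C(t) = C_ss + (C₀ − C_ss) e^(−a t).
C(75.81) = 0.946090 + (-0.946090)·e^(−0.0385324·75.81) = 0.946090 + (-0.946090)·0.0538721 = 0.895122 mol/L.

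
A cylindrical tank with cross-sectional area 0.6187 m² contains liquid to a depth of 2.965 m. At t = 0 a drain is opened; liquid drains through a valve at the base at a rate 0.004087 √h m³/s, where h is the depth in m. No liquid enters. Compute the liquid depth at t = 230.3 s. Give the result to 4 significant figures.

0.9240 m

Mass balance (ρ constant): A dh/dt = −0.004087 √h.
Separate and integrate: 2(√h − √h₀) = −(0.004087/A) t.
√h = √2.965 − 0.004087·230.3/(2·0.6187) = 1.72192 − 0.760656 = 0.961261.
h = 0.961261² = 0.924023 m.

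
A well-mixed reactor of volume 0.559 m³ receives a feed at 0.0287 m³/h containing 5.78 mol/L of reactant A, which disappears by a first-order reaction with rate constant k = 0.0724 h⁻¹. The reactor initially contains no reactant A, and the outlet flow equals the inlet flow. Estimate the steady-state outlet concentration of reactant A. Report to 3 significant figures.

V dC/dt = Q(C_in − C) − k V C.
Steady state (dC/dt = 0): C_ss = Q C_in/(Q + kV) = C_in/(1 + kV/Q).
C_ss = 0.0287·5.78/(0.0287 + 0.0724·0.559) = 0.16589/0.069172 = 2.3982 mol/L.

2.40 mol/L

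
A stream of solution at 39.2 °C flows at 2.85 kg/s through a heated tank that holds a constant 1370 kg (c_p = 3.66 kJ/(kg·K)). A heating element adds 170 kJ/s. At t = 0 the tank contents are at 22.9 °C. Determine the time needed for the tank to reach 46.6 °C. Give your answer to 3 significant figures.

624 s

Heat balance on the well-mixed liquid: M c_p dT/dt = ṁ c_p (T_in − T) + 170.
τ = M/ṁ = 480.70 s; T_ss = T_in + Q̇/(ṁ c_p) = 55.498 °C.
T(t) = T_ss + (T₀ − T_ss) e^(−t/τ). Set T = 46.6:
e^(−t/τ) = (46.6 − 55.498)/(22.9 − 55.498) = 0.27295
t = −480.70 · ln(0.27295) = 624.17 s.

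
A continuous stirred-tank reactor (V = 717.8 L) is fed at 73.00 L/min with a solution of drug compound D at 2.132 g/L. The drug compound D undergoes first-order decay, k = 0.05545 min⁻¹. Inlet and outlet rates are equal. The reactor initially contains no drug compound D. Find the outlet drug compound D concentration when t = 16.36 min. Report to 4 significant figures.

1.274 g/L

V dC/dt = Q(C_in − C) − k V C.
dC/dt = (Q/V) C_in − (Q/V + k) C; effective rate a = Q/V + k = 0.101700 + 0.05545 = 0.157150 min⁻¹.
C_ss = Q C_in/(Q + kV) = 1.37973 g/L; C(t) = C_ss + (C₀ − C_ss) e^(−a t).
C(16.36) = 1.37973 + (-1.37973)·e^(−0.157150·16.36) = 1.37973 + (-1.37973)·0.0764615 = 1.27423 g/L.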